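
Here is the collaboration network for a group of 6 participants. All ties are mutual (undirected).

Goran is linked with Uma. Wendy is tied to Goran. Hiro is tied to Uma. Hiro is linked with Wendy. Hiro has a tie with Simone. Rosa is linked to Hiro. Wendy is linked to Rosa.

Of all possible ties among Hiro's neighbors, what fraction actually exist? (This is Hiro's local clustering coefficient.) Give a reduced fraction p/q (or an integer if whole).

1/6

Hiro's neighbors: Rosa, Simone, Uma, and Wendy (k = 4).
Possible neighbor pairs: C(4,2) = 6. Edges among them: Rosa–Wendy → e = 1.
Clustering(Hiro) = 1/6.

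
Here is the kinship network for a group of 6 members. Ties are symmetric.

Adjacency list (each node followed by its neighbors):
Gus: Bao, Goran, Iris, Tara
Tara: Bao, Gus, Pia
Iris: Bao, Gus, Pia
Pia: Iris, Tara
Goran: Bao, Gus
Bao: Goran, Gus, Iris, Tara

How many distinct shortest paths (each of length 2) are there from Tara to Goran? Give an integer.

2

The shortest distance is 2. The length-2 paths are: Tara–Gus–Goran; Tara–Bao–Goran.
That gives 2 distinct shortest paths.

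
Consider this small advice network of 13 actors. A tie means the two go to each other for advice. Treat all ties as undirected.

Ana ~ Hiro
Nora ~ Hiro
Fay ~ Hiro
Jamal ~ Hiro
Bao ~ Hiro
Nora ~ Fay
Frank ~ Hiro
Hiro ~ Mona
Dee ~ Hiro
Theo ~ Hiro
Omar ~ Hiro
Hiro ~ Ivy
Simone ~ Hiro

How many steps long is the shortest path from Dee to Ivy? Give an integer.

One shortest route is Dee – Hiro – Ivy, which uses 2 edges, and Dee and Ivy are not directly tied, so nothing shorter exists. So d(Dee,Ivy) = 2.

2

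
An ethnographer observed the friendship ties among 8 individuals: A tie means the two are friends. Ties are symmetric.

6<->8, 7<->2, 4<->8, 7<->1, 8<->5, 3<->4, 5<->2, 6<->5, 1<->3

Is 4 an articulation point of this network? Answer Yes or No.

Even without 4, every remaining node can still reach every other (the residual graph is connected), so 4 is not a cut vertex.

No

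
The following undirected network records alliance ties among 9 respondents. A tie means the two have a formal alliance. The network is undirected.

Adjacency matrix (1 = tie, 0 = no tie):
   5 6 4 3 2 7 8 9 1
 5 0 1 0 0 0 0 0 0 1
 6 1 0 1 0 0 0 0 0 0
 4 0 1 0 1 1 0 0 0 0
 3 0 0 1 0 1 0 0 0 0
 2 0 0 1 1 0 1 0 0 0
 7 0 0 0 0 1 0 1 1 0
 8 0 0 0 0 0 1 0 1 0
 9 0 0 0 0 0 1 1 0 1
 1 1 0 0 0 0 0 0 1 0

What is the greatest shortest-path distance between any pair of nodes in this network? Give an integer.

Eccentricity of each node (its greatest distance to any other): 1:4, 2:3, 3:4, 4:3, 5:3, 6:4, 7:3, 8:4, 9:3.
The maximum eccentricity is 4, realized for instance by the pair 6–8 via 6 – 4 – 2 – 7 – 8. So the diameter is 4.

4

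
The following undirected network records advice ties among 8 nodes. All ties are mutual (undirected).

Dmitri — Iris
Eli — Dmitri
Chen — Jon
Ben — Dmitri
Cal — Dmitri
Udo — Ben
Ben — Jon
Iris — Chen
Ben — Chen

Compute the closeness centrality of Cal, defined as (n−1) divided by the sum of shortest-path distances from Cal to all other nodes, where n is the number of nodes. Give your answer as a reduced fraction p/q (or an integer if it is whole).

Distances from Cal: Ben:2, Chen:3, Dmitri:1, Eli:2, Iris:2, Jon:3, Udo:3. Sum = 16.
n = 8, so closeness = 7/16.

7/16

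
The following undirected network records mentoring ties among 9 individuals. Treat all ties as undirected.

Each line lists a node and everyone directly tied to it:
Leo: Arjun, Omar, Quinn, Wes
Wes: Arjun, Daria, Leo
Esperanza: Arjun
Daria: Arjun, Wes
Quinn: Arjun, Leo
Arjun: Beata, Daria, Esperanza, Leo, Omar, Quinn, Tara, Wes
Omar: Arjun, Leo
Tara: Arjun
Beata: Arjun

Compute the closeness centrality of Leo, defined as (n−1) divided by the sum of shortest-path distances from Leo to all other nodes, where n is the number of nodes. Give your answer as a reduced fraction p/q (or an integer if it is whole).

2/3

Distances from Leo: Arjun:1, Beata:2, Daria:2, Esperanza:2, Omar:1, Quinn:1, Tara:2, Wes:1. Sum = 12.
n = 9, so closeness = 8/12 = 2/3.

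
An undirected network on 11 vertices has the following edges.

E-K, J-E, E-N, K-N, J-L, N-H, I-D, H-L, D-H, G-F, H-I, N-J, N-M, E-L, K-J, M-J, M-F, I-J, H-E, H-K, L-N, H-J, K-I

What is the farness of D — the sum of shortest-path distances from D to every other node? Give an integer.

Distances from D: E:2, F:4, G:5, H:1, I:1, J:2, K:2, L:2, M:3, N:2.
Sum = 2 + 4 + 5 + 1 + 1 + 2 + 2 + 2 + 3 + 2 = 24.

24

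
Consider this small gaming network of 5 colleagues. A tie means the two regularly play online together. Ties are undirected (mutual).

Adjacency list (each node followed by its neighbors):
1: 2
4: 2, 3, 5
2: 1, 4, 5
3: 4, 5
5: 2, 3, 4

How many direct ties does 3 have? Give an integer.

3 is directly tied to 4 and 5. That is 2 neighbors, so the degree of 3 is 2.

2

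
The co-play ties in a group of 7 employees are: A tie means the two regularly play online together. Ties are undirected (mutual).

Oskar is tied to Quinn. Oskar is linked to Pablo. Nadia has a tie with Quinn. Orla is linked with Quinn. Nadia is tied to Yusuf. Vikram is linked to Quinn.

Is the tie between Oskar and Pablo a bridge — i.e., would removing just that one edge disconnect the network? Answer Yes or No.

Yes

Without the Oskar–Pablo edge there is no alternate route between Oskar and Pablo, so the network disconnects. It is a bridge.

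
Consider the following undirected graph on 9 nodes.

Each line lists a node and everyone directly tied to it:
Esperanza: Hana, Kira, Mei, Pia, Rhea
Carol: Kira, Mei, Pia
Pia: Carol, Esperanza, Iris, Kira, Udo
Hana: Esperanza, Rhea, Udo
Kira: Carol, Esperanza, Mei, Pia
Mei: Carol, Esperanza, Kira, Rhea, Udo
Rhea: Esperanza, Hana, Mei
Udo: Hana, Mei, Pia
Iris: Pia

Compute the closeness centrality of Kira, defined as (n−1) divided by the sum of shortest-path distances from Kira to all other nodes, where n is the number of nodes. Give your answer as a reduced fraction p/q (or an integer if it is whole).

Distances from Kira: Carol:1, Esperanza:1, Hana:2, Iris:2, Mei:1, Pia:1, Rhea:2, Udo:2. Sum = 12.
n = 9, so closeness = 8/12 = 2/3.

2/3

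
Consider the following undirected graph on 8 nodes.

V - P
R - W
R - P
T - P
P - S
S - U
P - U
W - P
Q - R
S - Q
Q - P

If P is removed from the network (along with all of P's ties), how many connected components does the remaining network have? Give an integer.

3

Without P, the remaining ties split the others into: {Q, R, S, U, W}; {T}; {V}.
That's 3 separate components.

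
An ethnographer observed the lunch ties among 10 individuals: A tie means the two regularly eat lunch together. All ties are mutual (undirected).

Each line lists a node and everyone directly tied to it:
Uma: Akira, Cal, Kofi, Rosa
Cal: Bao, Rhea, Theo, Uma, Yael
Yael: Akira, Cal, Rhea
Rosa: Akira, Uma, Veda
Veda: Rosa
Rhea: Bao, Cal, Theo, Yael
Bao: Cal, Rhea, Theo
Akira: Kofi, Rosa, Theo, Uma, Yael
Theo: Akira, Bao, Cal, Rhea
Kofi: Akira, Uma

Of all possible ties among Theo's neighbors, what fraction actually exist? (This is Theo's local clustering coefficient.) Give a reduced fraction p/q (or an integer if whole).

Theo's neighbors: Akira, Bao, Cal, and Rhea (k = 4).
Possible neighbor pairs: C(4,2) = 6. Edges among them: Bao–Cal, Bao–Rhea, Cal–Rhea → e = 3.
Clustering(Theo) = 3/6 = 1/2.

1/2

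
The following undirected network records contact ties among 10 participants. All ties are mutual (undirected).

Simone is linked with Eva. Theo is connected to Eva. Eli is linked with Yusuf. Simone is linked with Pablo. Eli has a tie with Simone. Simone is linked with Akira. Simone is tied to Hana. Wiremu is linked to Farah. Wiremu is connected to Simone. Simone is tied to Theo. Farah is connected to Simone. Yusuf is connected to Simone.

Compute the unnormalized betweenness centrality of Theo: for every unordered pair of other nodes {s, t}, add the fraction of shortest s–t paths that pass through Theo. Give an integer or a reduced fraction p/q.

No shortest path between any pair of other nodes passes through Theo.
Summing the contributions gives betweenness(Theo) = 0.

0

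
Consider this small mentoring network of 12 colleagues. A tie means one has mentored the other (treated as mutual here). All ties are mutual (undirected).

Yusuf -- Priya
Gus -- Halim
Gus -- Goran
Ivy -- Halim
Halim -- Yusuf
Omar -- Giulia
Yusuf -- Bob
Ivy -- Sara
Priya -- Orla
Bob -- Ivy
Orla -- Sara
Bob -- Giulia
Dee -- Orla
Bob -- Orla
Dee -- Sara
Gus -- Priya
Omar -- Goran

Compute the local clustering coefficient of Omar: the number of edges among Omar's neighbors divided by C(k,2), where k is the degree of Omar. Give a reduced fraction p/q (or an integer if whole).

Omar's neighbors: Giulia and Goran (k = 2).
Possible neighbor pairs: C(2,2) = 1. Edges among them: none → e = 0.
Clustering(Omar) = 0/1.

0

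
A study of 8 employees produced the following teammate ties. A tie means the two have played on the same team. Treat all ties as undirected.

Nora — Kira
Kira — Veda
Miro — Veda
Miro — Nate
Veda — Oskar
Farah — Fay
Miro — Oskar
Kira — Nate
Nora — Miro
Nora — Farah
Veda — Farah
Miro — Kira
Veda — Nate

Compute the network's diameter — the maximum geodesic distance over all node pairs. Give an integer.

Eccentricity of each node (its greatest distance to any other): Farah:2, Fay:3, Kira:3, Miro:3, Nate:3, Nora:2, Oskar:3, Veda:2.
The maximum eccentricity is 3, realized for instance by the pair Oskar–Fay via Oskar – Veda – Farah – Fay. So the diameter is 3.

3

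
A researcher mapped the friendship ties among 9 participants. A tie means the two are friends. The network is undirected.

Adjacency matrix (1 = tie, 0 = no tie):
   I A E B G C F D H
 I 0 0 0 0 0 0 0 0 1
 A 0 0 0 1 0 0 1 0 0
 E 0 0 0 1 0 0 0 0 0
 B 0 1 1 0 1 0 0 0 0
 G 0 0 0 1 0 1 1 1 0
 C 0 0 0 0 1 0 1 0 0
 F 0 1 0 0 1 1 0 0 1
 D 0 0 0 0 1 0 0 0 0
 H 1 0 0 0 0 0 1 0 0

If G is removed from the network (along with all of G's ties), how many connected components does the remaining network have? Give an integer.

Without G, the remaining ties split the others into: {A, B, C, E, F, H, I}; {D}.
That's 2 separate components.

2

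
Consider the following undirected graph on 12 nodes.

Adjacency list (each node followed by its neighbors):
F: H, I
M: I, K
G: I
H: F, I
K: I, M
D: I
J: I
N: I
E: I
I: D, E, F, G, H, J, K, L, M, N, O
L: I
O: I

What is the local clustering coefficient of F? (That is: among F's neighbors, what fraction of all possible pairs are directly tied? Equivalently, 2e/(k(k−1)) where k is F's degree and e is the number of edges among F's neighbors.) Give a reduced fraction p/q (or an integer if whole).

1

F's neighbors: H and I (k = 2).
Possible neighbor pairs: C(2,2) = 1. Edges among them: H–I → e = 1.
Clustering(F) = 1/1.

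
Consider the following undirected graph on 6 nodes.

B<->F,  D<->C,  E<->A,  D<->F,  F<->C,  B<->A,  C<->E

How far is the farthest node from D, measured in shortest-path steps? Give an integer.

Distances from D: A:3, B:2, C:1, E:2, F:1.
The largest is 3 (to A), so the eccentricity of D is 3.

3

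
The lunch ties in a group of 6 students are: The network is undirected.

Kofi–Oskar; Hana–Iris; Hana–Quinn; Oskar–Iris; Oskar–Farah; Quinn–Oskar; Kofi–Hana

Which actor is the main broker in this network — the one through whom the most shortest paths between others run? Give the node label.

Oskar

Unnormalized betweenness of each node: Farah:0, Hana:3/2, Iris:2/3, Kofi:2/3, Oskar:11/2, Quinn:2/3.
Oskar has the largest value, 11/2, making it the main broker — the node through which the most shortest paths run.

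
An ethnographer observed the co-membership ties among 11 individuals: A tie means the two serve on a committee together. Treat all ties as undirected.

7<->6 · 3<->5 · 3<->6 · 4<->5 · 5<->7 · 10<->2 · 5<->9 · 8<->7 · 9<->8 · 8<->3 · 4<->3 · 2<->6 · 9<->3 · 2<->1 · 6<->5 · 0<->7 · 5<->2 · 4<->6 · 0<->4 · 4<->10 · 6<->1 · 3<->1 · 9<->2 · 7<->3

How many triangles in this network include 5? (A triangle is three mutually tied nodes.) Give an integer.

8

5's neighbors: 2, 3, 4, 6, 7, and 9.
Neighbor pairs that are themselves tied: 5–2–6; 5–2–9; 5–3–4; 5–3–6; 5–3–7; 5–3–9; 5–4–6; 5–6–7. Each forms one triangle with 5, for 8 in total.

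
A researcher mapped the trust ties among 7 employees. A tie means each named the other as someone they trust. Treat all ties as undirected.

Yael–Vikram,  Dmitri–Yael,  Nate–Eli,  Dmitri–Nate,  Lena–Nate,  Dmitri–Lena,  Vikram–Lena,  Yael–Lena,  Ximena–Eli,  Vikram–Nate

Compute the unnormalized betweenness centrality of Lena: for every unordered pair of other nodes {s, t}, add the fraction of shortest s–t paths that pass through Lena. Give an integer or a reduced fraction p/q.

Pairs whose geodesics pass through Lena — Eli–Yael: 1/3; Ximena–Yael: 1/3; Nate–Yael: 1/3; Vikram–Dmitri: 1/3.
All other pairs contribute 0.
Summing the contributions gives betweenness(Lena) = 4/3.

4/3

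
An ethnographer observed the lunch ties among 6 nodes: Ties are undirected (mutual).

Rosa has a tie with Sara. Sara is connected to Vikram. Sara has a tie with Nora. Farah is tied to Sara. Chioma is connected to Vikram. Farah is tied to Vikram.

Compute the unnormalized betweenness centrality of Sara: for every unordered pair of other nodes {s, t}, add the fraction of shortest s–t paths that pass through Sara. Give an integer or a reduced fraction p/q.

7

Pairs whose geodesics pass through Sara — Rosa–Nora: 1; Rosa–Vikram: 1; Rosa–Farah: 1; Rosa–Chioma: 1; Nora–Vikram: 1; Nora–Farah: 1; Nora–Chioma: 1.
All other pairs contribute 0.
Summing the contributions gives betweenness(Sara) = 7.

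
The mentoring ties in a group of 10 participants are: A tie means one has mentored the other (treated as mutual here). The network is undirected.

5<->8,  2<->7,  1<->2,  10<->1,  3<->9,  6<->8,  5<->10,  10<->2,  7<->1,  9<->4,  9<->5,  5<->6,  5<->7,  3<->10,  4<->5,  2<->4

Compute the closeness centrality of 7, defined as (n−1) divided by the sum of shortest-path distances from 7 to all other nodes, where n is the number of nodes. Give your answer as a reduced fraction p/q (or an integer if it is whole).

9/16

Distances from 7: 1:1, 2:1, 3:3, 4:2, 5:1, 6:2, 8:2, 9:2, 10:2. Sum = 16.
n = 10, so closeness = 9/16.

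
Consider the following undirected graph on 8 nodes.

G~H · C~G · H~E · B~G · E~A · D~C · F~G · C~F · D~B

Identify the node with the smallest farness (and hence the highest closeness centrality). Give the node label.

G

Farness (sum of distances to all others) for each node — A:23, B:15, C:14, D:18, E:17, F:15, G:11, H:13.
The smallest farness is 11, for G, so G has the highest closeness.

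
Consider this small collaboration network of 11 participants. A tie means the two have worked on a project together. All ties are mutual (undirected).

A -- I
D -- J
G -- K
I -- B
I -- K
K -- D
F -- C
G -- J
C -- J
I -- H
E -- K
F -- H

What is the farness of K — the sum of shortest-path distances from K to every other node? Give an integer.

Distances from K: A:2, B:2, C:3, D:1, E:1, F:3, G:1, H:2, I:1, J:2.
Sum = 2 + 2 + 3 + 1 + 1 + 3 + 1 + 2 + 1 + 2 = 18.

18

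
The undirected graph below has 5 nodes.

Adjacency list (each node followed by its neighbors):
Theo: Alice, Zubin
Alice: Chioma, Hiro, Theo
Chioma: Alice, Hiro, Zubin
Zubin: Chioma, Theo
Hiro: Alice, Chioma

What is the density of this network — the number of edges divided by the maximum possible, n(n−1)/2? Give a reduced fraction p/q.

3/5

There are 6 edges and 5 nodes, so the maximum possible is C(5,2) = 10.
Density = 6/10 = 3/5.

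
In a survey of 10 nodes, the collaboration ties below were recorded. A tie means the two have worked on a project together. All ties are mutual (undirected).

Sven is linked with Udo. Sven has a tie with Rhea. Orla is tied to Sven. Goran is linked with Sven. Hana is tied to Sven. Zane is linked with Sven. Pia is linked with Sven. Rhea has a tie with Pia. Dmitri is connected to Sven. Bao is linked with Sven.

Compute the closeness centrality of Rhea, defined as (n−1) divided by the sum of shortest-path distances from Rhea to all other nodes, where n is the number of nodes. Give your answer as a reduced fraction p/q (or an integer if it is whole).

9/16

Distances from Rhea: Bao:2, Dmitri:2, Goran:2, Hana:2, Orla:2, Pia:1, Sven:1, Udo:2, Zane:2. Sum = 16.
n = 10, so closeness = 9/16.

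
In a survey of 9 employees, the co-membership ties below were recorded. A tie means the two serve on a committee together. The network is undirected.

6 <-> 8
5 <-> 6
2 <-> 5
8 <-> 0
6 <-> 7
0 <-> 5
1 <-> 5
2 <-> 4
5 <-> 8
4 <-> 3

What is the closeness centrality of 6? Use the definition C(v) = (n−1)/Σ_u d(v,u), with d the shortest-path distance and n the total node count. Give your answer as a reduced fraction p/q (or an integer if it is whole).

1/2

Distances from 6: 0:2, 1:2, 2:2, 3:4, 4:3, 5:1, 7:1, 8:1. Sum = 16.
n = 9, so closeness = 8/16 = 1/2.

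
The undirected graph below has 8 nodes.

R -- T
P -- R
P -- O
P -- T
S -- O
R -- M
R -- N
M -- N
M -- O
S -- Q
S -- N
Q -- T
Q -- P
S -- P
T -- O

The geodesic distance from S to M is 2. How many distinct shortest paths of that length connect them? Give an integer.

2

The shortest distance is 2. The length-2 paths are: S–O–M; S–N–M.
That gives 2 distinct shortest paths.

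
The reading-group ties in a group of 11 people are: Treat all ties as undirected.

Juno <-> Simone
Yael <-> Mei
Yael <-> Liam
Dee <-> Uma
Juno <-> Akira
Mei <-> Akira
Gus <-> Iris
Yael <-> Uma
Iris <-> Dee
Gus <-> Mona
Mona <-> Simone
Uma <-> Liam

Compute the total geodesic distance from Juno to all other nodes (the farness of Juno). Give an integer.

29

Distances from Juno: Akira:1, Dee:5, Gus:3, Iris:4, Liam:4, Mei:2, Mona:2, Simone:1, Uma:4, Yael:3.
Sum = 1 + 5 + 3 + 4 + 4 + 2 + 2 + 1 + 4 + 3 = 29.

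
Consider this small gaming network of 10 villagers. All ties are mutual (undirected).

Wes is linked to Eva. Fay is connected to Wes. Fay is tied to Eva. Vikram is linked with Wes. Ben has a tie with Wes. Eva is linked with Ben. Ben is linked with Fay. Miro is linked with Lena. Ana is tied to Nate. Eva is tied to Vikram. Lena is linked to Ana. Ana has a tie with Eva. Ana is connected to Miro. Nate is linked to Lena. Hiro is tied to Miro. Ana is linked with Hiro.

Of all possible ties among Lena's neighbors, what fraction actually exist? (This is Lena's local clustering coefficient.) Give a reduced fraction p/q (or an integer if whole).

Lena's neighbors: Ana, Miro, and Nate (k = 3).
Possible neighbor pairs: C(3,2) = 3. Edges among them: Ana–Miro, Ana–Nate → e = 2.
Clustering(Lena) = 2/3.

2/3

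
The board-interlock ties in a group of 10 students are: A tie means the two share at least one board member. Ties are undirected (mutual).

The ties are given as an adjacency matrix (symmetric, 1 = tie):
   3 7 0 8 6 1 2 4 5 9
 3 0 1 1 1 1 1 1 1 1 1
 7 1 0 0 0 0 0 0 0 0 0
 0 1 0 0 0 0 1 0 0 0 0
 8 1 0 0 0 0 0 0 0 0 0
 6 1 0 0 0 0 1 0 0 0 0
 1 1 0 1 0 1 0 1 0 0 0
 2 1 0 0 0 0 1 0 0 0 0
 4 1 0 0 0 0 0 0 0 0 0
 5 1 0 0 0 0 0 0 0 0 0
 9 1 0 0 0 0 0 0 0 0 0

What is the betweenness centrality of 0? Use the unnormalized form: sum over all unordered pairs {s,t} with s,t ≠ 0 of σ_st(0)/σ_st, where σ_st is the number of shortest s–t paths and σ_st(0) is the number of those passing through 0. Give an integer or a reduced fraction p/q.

No shortest path between any pair of other nodes passes through 0.
Summing the contributions gives betweenness(0) = 0.

0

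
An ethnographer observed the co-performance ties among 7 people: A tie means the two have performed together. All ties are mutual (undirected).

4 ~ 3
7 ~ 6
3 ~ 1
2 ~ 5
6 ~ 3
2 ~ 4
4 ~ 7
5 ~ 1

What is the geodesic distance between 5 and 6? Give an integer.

3

One shortest route is 5 – 1 – 3 – 6, which uses 3 edges, and at distance 2 from 5 we only reach {3, 4}, which does not include 6. So d(5,6) = 3.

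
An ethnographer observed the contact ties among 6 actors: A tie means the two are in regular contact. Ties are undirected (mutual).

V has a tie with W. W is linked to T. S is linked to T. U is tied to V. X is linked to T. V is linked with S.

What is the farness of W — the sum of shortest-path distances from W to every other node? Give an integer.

Distances from W: S:2, T:1, U:2, V:1, X:2.
Sum = 2 + 1 + 2 + 1 + 2 = 8.

8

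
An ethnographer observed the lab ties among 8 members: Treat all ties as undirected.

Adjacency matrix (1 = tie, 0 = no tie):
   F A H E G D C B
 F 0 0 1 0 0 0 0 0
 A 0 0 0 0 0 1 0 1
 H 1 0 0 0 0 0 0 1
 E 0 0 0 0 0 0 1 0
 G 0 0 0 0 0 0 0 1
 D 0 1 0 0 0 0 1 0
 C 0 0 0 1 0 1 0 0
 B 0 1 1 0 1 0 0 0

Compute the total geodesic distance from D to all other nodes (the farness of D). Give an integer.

Distances from D: A:1, B:2, C:1, E:2, F:4, G:3, H:3.
Sum = 1 + 2 + 1 + 2 + 4 + 3 + 3 = 16.

16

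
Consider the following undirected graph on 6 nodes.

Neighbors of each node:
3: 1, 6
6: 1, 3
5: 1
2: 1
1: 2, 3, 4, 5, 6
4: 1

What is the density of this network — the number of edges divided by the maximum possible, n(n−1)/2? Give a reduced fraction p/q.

2/5

There are 6 edges and 6 nodes, so the maximum possible is C(6,2) = 15.
Density = 6/15 = 2/5.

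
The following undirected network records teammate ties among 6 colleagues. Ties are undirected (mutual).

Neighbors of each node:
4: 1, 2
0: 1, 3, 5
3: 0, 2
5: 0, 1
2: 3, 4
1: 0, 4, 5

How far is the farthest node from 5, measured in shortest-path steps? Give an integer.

3

Distances from 5: 0:1, 1:1, 2:3, 3:2, 4:2.
The largest is 3 (to 2), so the eccentricity of 5 is 3.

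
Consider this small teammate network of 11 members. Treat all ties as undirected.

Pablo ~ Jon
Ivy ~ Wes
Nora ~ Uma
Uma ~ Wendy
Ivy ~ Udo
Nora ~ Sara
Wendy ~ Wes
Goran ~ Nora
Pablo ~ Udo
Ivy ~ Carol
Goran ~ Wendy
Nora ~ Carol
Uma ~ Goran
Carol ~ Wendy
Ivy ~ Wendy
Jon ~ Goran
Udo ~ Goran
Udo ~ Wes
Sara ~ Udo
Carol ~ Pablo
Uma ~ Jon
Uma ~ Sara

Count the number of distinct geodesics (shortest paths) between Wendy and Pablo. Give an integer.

The shortest distance is 2, and the only length-2 path is Wendy–Carol–Pablo. So there is exactly 1 shortest path.

1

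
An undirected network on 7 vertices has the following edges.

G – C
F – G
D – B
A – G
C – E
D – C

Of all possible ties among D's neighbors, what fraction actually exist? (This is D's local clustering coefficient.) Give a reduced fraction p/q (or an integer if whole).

D's neighbors: B and C (k = 2).
Possible neighbor pairs: C(2,2) = 1. Edges among them: none → e = 0.
Clustering(D) = 0/1.

0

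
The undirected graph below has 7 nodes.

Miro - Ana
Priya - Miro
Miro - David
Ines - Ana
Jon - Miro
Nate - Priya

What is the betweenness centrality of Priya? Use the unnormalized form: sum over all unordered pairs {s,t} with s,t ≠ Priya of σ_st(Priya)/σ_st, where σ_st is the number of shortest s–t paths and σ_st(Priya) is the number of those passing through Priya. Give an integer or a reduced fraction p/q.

5

Pairs whose geodesics pass through Priya — David–Nate: 1; Ines–Nate: 1; Nate–Jon: 1; Nate–Ana: 1; Nate–Miro: 1.
All other pairs contribute 0.
Summing the contributions gives betweenness(Priya) = 5.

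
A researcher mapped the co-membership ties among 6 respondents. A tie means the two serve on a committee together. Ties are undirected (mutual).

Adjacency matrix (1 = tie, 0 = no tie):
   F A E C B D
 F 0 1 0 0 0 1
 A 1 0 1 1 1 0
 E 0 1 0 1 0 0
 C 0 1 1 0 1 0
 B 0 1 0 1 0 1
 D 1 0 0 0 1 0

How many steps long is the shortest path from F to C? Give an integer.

2

One shortest route is F – A – C, which uses 2 edges, and F and C are not directly tied, so nothing shorter exists. So d(F,C) = 2.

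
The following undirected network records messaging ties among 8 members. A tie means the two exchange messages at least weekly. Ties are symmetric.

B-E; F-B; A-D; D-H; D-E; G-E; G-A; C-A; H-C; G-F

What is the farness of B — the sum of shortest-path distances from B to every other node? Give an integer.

Distances from B: A:3, C:4, D:2, E:1, F:1, G:2, H:3.
Sum = 3 + 4 + 2 + 1 + 1 + 2 + 3 = 16.

16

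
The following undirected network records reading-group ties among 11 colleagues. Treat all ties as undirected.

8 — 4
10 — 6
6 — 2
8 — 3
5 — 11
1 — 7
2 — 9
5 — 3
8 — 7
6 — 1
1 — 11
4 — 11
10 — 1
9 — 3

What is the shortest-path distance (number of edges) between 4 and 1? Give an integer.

2

One shortest route is 4 – 11 – 1, which uses 2 edges, and 4 and 1 are not directly tied, so nothing shorter exists. So d(4,1) = 2.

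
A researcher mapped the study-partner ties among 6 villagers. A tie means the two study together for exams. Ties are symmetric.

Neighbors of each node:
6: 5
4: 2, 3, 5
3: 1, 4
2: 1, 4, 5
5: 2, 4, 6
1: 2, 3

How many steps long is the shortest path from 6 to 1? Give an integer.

One shortest route is 6 – 5 – 2 – 1, which uses 3 edges, and at distance 2 from 6 we only reach {2, 4}, which does not include 1. So d(6,1) = 3.

3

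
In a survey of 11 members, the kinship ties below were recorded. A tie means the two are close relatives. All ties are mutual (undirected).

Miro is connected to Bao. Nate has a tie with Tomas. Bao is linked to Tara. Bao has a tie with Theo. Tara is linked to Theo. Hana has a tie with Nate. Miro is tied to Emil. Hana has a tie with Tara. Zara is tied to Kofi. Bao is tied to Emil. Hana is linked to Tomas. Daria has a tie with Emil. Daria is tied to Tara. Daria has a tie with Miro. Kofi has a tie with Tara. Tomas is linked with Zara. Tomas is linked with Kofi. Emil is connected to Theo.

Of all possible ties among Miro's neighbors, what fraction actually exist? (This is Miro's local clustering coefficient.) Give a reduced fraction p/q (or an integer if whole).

2/3

Miro's neighbors: Bao, Daria, and Emil (k = 3).
Possible neighbor pairs: C(3,2) = 3. Edges among them: Bao–Emil, Daria–Emil → e = 2.
Clustering(Miro) = 2/3.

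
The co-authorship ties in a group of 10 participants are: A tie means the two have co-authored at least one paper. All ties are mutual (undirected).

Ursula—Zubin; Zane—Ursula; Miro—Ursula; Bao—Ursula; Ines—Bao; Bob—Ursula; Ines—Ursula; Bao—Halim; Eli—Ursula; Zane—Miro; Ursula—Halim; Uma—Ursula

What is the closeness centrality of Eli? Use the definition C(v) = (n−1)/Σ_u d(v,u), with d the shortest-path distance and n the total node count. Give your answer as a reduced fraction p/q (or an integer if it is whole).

Distances from Eli: Bao:2, Bob:2, Halim:2, Ines:2, Miro:2, Uma:2, Ursula:1, Zane:2, Zubin:2. Sum = 17.
n = 10, so closeness = 9/17.

9/17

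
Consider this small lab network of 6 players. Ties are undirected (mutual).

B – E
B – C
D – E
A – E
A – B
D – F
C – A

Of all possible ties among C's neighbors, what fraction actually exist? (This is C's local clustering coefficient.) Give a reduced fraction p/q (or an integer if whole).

C's neighbors: A and B (k = 2).
Possible neighbor pairs: C(2,2) = 1. Edges among them: A–B → e = 1.
Clustering(C) = 1/1.

1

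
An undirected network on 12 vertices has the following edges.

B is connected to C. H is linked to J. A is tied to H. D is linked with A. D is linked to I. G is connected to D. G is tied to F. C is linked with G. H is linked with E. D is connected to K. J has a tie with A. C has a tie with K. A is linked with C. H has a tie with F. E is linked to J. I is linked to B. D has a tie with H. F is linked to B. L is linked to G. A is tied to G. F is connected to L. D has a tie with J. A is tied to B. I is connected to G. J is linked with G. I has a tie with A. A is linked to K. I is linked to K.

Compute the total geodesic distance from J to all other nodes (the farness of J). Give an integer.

Distances from J: A:1, B:2, C:2, D:1, E:1, F:2, G:1, H:1, I:2, K:2, L:2.
Sum = 1 + 2 + 2 + 1 + 1 + 2 + 1 + 1 + 2 + 2 + 2 = 17.

17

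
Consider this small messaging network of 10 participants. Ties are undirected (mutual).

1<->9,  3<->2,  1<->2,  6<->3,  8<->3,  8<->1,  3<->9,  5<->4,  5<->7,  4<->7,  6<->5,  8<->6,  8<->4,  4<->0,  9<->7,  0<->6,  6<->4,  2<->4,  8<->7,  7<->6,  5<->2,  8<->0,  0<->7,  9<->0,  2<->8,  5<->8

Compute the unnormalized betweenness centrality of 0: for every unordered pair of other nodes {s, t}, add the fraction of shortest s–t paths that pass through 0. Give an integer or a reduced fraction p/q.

13/12

Pairs whose geodesics pass through 0 — 4–9: 1/2; 9–6: 1/3; 9–8: 1/4.
All other pairs contribute 0.
Summing the contributions gives betweenness(0) = 13/12.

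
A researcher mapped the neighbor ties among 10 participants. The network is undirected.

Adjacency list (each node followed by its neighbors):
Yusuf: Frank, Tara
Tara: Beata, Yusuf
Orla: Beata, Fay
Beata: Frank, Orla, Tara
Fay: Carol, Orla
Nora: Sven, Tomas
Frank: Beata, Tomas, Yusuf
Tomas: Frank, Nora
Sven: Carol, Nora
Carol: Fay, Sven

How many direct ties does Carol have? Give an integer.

2

Carol is directly tied to Fay and Sven. That is 2 neighbors, so the degree of Carol is 2.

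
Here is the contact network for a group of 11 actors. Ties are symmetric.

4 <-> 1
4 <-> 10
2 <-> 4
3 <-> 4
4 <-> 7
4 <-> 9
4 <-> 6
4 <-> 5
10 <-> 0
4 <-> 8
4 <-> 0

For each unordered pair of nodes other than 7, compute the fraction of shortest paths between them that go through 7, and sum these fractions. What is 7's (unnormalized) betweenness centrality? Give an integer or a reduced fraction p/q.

No shortest path between any pair of other nodes passes through 7.
Summing the contributions gives betweenness(7) = 0.

0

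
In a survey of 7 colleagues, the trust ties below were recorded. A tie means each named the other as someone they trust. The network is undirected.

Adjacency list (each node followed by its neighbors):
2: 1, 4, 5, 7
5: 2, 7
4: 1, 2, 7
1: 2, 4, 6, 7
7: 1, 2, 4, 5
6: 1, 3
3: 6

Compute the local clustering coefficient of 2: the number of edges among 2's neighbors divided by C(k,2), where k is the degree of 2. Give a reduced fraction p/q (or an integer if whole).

2/3

2's neighbors: 1, 4, 5, and 7 (k = 4).
Possible neighbor pairs: C(4,2) = 6. Edges among them: 1–4, 1–7, 4–7, 5–7 → e = 4.
Clustering(2) = 4/6 = 2/3.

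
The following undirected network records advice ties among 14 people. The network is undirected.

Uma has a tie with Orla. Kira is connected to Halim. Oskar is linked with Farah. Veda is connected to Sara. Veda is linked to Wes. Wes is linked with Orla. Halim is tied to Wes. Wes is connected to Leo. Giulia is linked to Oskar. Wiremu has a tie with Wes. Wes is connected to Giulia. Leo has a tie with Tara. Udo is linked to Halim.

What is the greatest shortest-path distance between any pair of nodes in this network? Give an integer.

5

Eccentricity of each node (its greatest distance to any other): Farah:5, Giulia:3, Halim:4, Kira:5, Leo:4, Orla:4, Oskar:4, Sara:5, Tara:5, Udo:5, Uma:5, Veda:4, Wes:3, Wiremu:4.
The maximum eccentricity is 5, realized for instance by the pair Kira–Farah via Kira – Halim – Wes – Giulia – Oskar – Farah. So the diameter is 5.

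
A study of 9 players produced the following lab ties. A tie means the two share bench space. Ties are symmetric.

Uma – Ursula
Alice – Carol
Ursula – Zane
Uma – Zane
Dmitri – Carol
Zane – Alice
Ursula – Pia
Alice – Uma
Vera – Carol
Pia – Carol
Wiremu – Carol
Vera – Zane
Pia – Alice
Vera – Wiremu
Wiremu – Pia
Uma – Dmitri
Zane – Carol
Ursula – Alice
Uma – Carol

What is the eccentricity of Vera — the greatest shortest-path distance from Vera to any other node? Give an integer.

2

Distances from Vera: Alice:2, Carol:1, Dmitri:2, Pia:2, Uma:2, Ursula:2, Wiremu:1, Zane:1.
The largest is 2 (to Pia, Alice, Dmitri, Uma, and Ursula), so the eccentricity of Vera is 2.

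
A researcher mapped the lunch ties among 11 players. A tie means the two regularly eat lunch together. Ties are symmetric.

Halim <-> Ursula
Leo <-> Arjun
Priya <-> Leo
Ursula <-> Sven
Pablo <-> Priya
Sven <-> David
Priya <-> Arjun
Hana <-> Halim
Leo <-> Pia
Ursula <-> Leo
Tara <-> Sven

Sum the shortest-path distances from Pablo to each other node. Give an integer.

Distances from Pablo: Arjun:2, David:5, Halim:4, Hana:5, Leo:2, Pia:3, Priya:1, Sven:4, Tara:5, Ursula:3.
Sum = 2 + 5 + 4 + 5 + 2 + 3 + 1 + 4 + 5 + 3 = 34.

34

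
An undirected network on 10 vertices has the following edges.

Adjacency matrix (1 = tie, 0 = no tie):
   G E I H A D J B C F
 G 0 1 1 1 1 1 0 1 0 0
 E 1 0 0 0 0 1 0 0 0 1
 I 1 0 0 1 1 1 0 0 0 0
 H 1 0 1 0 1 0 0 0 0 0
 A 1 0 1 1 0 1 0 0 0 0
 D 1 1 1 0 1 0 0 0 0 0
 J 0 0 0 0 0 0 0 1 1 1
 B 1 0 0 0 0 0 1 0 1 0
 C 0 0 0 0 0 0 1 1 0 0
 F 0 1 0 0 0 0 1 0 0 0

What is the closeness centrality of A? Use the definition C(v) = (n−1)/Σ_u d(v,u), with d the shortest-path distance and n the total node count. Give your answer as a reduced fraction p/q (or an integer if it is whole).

9/17

Distances from A: B:2, C:3, D:1, E:2, F:3, G:1, H:1, I:1, J:3. Sum = 17.
n = 10, so closeness = 9/17.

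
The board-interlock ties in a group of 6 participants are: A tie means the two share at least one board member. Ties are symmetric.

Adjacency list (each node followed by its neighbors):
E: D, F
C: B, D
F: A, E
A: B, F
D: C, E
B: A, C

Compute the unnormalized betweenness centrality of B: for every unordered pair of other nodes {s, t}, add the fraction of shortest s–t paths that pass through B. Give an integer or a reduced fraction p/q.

2

Pairs whose geodesics pass through B — D–A: 1/2; C–A: 1; C–F: 1/2.
All other pairs contribute 0.
Summing the contributions gives betweenness(B) = 2.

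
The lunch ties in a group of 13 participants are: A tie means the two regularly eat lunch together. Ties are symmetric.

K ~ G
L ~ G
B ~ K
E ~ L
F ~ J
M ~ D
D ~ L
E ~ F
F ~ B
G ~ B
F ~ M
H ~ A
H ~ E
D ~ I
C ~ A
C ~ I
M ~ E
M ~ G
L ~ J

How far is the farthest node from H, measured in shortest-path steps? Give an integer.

Distances from H: A:1, B:3, C:2, D:3, E:1, F:2, G:3, I:3, J:3, K:4, L:2, M:2.
The largest is 4 (to K), so the eccentricity of H is 4.

4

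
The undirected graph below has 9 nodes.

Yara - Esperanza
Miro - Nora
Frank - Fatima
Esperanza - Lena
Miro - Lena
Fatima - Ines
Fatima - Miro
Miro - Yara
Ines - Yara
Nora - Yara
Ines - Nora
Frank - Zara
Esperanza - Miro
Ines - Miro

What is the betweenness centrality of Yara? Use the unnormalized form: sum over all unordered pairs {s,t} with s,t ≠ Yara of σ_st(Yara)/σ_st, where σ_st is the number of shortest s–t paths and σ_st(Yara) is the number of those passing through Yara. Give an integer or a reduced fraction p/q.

1

Pairs whose geodesics pass through Yara — Ines–Esperanza: 1/2; Nora–Esperanza: 1/2.
All other pairs contribute 0.
Summing the contributions gives betweenness(Yara) = 1.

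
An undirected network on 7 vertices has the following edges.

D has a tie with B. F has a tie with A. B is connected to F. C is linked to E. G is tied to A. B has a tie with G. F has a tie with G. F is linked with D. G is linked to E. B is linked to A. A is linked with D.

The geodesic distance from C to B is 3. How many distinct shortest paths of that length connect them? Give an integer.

1

The shortest distance is 3, and the only length-3 path is C–E–G–B. So there is exactly 1 shortest path.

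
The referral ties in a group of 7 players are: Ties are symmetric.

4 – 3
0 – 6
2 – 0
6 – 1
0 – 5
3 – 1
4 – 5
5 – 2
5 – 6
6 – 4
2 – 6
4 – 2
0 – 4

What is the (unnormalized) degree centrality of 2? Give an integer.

2 is directly tied to 0, 4, 5, and 6. That is 4 neighbors, so the degree of 2 is 4.

4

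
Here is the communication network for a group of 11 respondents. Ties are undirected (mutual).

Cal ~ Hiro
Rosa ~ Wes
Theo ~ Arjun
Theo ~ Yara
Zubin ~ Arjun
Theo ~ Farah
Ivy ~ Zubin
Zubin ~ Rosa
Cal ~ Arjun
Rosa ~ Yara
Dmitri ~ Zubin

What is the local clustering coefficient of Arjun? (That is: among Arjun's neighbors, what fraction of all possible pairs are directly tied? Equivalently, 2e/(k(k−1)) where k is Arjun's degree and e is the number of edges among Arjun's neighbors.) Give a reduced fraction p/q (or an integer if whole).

Arjun's neighbors: Cal, Theo, and Zubin (k = 3).
Possible neighbor pairs: C(3,2) = 3. Edges among them: none → e = 0.
Clustering(Arjun) = 0/3 = 0.

0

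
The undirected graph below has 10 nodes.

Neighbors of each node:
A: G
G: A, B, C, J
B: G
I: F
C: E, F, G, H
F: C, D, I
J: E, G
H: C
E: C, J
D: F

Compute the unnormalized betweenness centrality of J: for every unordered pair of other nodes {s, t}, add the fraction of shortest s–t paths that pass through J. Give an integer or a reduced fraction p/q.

3/2

Pairs whose geodesics pass through J — B–E: 1/2; A–E: 1/2; E–G: 1/2.
All other pairs contribute 0.
Summing the contributions gives betweenness(J) = 3/2.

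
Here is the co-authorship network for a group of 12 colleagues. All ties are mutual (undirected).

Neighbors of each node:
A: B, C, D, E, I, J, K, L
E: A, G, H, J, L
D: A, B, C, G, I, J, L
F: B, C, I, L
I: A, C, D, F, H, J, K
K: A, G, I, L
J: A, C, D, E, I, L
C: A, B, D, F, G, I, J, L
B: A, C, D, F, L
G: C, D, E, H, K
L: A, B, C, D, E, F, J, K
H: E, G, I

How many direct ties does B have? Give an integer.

5

B is directly tied to A, C, D, F, and L. That is 5 neighbors, so the degree of B is 5.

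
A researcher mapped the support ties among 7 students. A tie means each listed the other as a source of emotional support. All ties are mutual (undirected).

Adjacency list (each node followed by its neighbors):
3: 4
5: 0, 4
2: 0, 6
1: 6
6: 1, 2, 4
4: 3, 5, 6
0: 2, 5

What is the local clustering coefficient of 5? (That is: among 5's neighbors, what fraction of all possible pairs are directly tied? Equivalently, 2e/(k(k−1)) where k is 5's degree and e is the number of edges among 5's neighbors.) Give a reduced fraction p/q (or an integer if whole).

5's neighbors: 0 and 4 (k = 2).
Possible neighbor pairs: C(2,2) = 1. Edges among them: none → e = 0.
Clustering(5) = 0/1.

0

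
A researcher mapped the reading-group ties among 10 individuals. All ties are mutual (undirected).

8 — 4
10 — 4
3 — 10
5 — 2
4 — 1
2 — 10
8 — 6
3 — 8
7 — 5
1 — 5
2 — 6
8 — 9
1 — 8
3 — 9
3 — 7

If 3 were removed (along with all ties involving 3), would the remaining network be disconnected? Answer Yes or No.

Even without 3, every remaining node can still reach every other (the residual graph is connected), so 3 is not a cut vertex.

No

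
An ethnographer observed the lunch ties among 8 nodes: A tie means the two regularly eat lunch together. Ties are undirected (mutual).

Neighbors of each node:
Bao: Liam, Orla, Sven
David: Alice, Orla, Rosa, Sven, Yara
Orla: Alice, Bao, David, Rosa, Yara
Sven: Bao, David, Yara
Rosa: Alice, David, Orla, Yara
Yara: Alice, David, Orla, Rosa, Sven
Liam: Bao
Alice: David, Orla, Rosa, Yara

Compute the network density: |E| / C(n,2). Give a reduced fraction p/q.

15/28

There are 15 edges and 8 nodes, so the maximum possible is C(8,2) = 28.
Density = 15/28.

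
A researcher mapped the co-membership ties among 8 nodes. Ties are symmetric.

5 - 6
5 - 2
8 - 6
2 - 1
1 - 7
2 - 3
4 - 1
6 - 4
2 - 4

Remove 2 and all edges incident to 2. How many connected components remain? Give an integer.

Without 2, the remaining ties split the others into: {1, 4, 5, 6, 7, 8}; {3}.
That's 2 separate components.

2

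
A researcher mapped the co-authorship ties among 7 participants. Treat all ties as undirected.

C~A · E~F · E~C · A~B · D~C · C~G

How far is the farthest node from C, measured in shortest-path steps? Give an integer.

Distances from C: A:1, B:2, D:1, E:1, F:2, G:1.
The largest is 2 (to F and B), so the eccentricity of C is 2.

2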